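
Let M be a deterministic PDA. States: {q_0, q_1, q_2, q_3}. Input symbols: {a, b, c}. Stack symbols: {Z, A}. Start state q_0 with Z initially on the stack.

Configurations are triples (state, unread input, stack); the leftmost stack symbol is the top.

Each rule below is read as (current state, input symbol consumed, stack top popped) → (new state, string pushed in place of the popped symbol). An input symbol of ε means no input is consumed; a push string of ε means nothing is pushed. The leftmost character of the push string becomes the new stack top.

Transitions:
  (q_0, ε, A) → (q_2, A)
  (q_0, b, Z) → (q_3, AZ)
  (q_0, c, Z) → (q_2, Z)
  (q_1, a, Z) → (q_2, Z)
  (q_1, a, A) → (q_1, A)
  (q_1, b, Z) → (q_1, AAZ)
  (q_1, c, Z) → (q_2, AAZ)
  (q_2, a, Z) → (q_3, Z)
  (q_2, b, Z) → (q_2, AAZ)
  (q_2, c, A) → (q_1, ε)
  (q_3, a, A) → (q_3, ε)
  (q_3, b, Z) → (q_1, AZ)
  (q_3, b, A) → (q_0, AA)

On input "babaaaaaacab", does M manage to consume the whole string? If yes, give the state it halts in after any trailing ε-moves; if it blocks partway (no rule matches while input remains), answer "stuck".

(q_0, babaaaaaacab, Z)
  read b, top Z: go to q_3, push AZ → (q_3, abaaaaaacab, AZ)
  read a, top A: go to q_3, push ε → (q_3, baaaaaacab, Z)
  read b, top Z: go to q_1, push AZ → (q_1, aaaaaacab, AZ)
  read a, top A: go to q_1, push A → (q_1, aaaaacab, AZ)
  read a, top A: go to q_1, push A → (q_1, aaaacab, AZ)
  read a, top A: go to q_1, push A → (q_1, aaacab, AZ)
  read a, top A: go to q_1, push A → (q_1, aacab, AZ)
  read a, top A: go to q_1, push A → (q_1, acab, AZ)
  read a, top A: go to q_1, push A → (q_1, cab, AZ)
No transition for (q_1, c, top A); M blocks with input cab remaining.

stuck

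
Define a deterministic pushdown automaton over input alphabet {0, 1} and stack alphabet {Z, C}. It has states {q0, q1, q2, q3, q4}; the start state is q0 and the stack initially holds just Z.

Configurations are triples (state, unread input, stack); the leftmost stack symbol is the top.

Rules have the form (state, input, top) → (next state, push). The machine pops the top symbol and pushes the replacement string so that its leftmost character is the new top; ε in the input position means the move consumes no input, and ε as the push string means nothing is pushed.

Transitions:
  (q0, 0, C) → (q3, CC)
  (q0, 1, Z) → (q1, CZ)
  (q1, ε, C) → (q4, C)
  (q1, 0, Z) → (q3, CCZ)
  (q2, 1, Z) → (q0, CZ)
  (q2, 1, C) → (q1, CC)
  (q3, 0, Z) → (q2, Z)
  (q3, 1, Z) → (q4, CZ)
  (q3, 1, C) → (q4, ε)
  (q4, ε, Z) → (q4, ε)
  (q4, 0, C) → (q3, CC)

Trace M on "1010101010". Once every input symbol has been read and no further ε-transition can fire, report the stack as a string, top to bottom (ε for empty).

(q0, 1010101010, Z)
  read 1, top Z: go to q1, push CZ → (q1, 010101010, CZ)
  ε-move, top C: go to q4, push C → (q4, 010101010, CZ)
  read 0, top C: go to q3, push CC → (q3, 10101010, CCZ)
  read 1, top C: go to q4, push ε → (q4, 0101010, CZ)
  read 0, top C: go to q3, push CC → (q3, 101010, CCZ)
  read 1, top C: go to q4, push ε → (q4, 01010, CZ)
  read 0, top C: go to q3, push CC → (q3, 1010, CCZ)
  read 1, top C: go to q4, push ε → (q4, 010, CZ)
  read 0, top C: go to q3, push CC → (q3, 10, CCZ)
  read 1, top C: go to q4, push ε → (q4, 0, CZ)
  read 0, top C: go to q3, push CC → (q3, ε, CCZ)
All input consumed in state q3 with stack CCZ.

CCZ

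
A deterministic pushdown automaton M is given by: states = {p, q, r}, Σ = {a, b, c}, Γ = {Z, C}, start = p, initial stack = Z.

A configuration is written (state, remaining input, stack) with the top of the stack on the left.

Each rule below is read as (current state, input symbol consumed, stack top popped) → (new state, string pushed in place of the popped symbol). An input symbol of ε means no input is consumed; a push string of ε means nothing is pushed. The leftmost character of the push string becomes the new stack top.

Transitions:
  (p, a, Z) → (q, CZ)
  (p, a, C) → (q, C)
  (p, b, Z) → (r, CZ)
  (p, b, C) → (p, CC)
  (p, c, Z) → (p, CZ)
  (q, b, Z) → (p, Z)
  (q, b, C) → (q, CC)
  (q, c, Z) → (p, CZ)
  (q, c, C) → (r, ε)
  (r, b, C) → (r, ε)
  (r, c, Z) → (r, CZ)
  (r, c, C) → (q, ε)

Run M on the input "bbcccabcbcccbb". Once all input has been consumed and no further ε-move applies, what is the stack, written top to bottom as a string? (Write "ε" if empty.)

CCCZ

(p, bbcccabcbcccbb, Z) ⊢ (r, bcccabcbcccbb, CZ) ⊢ (r, cccabcbcccbb, Z) ⊢ (r, ccabcbcccbb, CZ) ⊢ (q, cabcbcccbb, Z) ⊢ (p, abcbcccbb, CZ) ⊢ (q, bcbcccbb, CZ) ⊢ (q, cbcccbb, CCZ) ⊢ (r, bcccbb, CZ) ⊢ (r, cccbb, Z) ⊢ (r, ccbb, CZ) ⊢ (q, cbb, Z) ⊢ (p, bb, CZ) ⊢ (p, b, CCZ) ⊢ (p, ε, CCCZ)
All input consumed in state p with stack CCCZ.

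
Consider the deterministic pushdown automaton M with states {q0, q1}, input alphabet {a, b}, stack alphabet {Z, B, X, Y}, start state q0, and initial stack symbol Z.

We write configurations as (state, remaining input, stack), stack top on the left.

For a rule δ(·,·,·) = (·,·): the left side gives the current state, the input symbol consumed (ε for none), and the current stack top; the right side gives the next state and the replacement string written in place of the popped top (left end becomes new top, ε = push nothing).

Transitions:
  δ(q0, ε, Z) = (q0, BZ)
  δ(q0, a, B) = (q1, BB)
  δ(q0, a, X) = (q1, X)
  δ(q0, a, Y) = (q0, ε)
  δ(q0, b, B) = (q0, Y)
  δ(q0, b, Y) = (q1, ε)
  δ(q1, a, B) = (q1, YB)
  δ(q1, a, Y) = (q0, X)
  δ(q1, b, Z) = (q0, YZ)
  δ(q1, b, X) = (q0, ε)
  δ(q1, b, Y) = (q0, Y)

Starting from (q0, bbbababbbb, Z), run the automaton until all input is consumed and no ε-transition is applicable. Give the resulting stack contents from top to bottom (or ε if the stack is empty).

(q0, bbbababbbb, Z)
  ε-move, top Z: go to q0, push BZ → (q0, bbbababbbb, BZ)
  read b, top B: go to q0, push Y → (q0, bbababbbb, YZ)
  read b, top Y: go to q1, push ε → (q1, bababbbb, Z)
  read b, top Z: go to q0, push YZ → (q0, ababbbb, YZ)
  read a, top Y: go to q0, push ε → (q0, babbbb, Z)
  ε-move, top Z: go to q0, push BZ → (q0, babbbb, BZ)
  read b, top B: go to q0, push Y → (q0, abbbb, YZ)
  read a, top Y: go to q0, push ε → (q0, bbbb, Z)
  ε-move, top Z: go to q0, push BZ → (q0, bbbb, BZ)
  read b, top B: go to q0, push Y → (q0, bbb, YZ)
  read b, top Y: go to q1, push ε → (q1, bb, Z)
  read b, top Z: go to q0, push YZ → (q0, b, YZ)
  read b, top Y: go to q1, push ε → (q1, ε, Z)
All input consumed in state q1 with stack Z.

Z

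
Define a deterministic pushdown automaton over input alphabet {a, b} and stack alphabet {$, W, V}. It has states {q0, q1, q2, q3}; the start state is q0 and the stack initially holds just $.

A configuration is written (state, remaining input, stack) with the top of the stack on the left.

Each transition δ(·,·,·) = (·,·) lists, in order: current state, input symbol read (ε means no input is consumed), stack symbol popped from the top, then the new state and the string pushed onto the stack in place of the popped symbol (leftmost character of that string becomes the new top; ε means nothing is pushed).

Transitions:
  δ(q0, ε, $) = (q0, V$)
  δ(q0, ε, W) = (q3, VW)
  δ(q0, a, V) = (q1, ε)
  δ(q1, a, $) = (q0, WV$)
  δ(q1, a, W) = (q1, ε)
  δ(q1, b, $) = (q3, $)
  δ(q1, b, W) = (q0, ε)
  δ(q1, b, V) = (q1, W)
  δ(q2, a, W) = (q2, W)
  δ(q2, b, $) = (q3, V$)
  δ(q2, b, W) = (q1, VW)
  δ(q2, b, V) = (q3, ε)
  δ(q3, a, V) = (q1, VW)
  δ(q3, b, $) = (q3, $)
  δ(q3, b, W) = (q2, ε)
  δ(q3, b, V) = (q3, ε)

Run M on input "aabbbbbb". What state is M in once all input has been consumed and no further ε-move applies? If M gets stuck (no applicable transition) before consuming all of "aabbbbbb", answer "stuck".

q3

(q0, aabbbbbb, $)
  ε-move, top $: go to q0, push V$ → (q0, aabbbbbb, V$)
  read a, top V: go to q1, push ε → (q1, abbbbbb, $)
  read a, top $: go to q0, push WV$ → (q0, bbbbbb, WV$)
  ε-move, top W: go to q3, push VW → (q3, bbbbbb, VWV$)
  read b, top V: go to q3, push ε → (q3, bbbbb, WV$)
  read b, top W: go to q2, push ε → (q2, bbbb, V$)
  read b, top V: go to q3, push ε → (q3, bbb, $)
  read b, top $: go to q3, push $ → (q3, bb, $)
  read b, top $: go to q3, push $ → (q3, b, $)
  read b, top $: go to q3, push $ → (q3, ε, $)
All input consumed; M is in state q3.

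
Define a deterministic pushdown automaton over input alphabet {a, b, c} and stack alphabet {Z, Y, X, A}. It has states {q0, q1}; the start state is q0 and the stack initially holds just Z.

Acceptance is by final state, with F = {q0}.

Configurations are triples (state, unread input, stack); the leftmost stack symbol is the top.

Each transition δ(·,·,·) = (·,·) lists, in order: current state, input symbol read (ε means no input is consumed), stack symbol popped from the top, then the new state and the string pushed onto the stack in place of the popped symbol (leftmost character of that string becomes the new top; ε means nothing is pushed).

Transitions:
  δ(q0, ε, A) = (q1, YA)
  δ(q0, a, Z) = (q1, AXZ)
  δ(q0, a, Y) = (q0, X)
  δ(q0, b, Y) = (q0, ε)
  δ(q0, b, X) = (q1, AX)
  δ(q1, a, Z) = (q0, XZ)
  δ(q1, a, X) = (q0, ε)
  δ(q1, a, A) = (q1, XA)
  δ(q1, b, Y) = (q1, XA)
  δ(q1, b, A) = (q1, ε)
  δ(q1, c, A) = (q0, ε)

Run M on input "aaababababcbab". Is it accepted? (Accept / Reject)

Reject

(q0, aaababababcbab, Z) ⊢ (q1, aababababcbab, AXZ) ⊢ (q1, ababababcbab, XAXZ) ⊢ (q0, babababcbab, AXZ) ⊢ (q1, babababcbab, YAXZ) ⊢ (q1, abababcbab, XAAXZ) ⊢ (q0, bababcbab, AAXZ) ⊢ (q1, bababcbab, YAAXZ) ⊢ (q1, ababcbab, XAAAXZ) ⊢ (q0, babcbab, AAAXZ) ⊢ (q1, babcbab, YAAAXZ) ⊢ (q1, abcbab, XAAAAXZ) ⊢ (q0, bcbab, AAAAXZ) ⊢ (q1, bcbab, YAAAAXZ) ⊢ (q1, cbab, XAAAAAXZ)
No transition applies at (q1, cbab, XAAAAAXZ); input not fully consumed.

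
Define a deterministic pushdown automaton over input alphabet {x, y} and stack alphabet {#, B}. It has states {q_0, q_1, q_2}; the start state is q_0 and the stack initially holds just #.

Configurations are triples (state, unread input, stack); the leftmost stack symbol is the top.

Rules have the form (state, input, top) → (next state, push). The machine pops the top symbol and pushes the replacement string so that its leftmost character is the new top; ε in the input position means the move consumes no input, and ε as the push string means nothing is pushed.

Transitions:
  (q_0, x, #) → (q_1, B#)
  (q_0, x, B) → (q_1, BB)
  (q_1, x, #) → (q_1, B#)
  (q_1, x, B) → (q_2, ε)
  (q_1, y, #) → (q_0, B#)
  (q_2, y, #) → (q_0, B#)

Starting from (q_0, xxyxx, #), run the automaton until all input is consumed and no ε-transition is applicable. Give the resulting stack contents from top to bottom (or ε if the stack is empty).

(q_0, xxyxx, #)
  read x, top #: go to q_1, push B# → (q_1, xyxx, B#)
  read x, top B: go to q_2, push ε → (q_2, yxx, #)
  read y, top #: go to q_0, push B# → (q_0, xx, B#)
  read x, top B: go to q_1, push BB → (q_1, x, BB#)
  read x, top B: go to q_2, push ε → (q_2, ε, B#)
All input consumed in state q_2 with stack B#.

B#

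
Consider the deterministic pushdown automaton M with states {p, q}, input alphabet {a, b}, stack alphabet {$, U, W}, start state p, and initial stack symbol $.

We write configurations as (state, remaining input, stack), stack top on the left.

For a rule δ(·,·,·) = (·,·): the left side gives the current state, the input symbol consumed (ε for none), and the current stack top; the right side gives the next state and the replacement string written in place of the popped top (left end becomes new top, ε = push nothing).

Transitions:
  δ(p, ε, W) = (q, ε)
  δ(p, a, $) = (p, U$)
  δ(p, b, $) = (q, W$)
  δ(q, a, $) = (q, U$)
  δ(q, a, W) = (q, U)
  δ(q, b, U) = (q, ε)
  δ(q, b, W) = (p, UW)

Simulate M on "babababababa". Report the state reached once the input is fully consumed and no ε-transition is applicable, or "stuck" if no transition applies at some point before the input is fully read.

(p, babababababa, $) ⊢ (q, abababababa, W$) ⊢ (q, bababababa, U$) ⊢ (q, ababababa, $) ⊢ (q, babababa, U$) ⊢ (q, abababa, $) ⊢ (q, bababa, U$) ⊢ (q, ababa, $) ⊢ (q, baba, U$) ⊢ (q, aba, $) ⊢ (q, ba, U$) ⊢ (q, a, $) ⊢ (q, ε, U$)
All input consumed; M is in state q.

q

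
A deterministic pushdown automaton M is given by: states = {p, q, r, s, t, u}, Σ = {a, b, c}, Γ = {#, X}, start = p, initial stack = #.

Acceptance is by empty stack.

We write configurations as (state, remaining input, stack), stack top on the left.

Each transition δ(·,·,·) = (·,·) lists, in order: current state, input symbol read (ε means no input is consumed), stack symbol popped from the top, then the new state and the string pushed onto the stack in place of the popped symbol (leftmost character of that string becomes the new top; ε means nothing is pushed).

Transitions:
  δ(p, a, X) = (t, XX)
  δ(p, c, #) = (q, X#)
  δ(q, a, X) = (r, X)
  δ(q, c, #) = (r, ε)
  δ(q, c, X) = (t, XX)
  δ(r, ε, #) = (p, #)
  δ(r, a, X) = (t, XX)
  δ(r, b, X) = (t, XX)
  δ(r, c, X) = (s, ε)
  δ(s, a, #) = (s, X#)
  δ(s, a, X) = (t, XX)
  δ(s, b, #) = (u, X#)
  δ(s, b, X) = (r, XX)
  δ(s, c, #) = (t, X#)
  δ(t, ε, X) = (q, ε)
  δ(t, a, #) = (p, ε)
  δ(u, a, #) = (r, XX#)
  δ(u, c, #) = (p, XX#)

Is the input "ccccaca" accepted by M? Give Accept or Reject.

(p, ccccaca, #)
  read c, top #: go to q, push X# → (q, cccaca, X#)
  read c, top X: go to t, push XX → (t, ccaca, XX#)
  ε-move, top X: go to q, push ε → (q, ccaca, X#)
  read c, top X: go to t, push XX → (t, caca, XX#)
  ε-move, top X: go to q, push ε → (q, caca, X#)
  read c, top X: go to t, push XX → (t, aca, XX#)
  ε-move, top X: go to q, push ε → (q, aca, X#)
  read a, top X: go to r, push X → (r, ca, X#)
  read c, top X: go to s, push ε → (s, a, #)
  read a, top #: go to s, push X# → (s, ε, X#)
All input consumed; stack is X#, not empty, and no further ε-move applies.

Reject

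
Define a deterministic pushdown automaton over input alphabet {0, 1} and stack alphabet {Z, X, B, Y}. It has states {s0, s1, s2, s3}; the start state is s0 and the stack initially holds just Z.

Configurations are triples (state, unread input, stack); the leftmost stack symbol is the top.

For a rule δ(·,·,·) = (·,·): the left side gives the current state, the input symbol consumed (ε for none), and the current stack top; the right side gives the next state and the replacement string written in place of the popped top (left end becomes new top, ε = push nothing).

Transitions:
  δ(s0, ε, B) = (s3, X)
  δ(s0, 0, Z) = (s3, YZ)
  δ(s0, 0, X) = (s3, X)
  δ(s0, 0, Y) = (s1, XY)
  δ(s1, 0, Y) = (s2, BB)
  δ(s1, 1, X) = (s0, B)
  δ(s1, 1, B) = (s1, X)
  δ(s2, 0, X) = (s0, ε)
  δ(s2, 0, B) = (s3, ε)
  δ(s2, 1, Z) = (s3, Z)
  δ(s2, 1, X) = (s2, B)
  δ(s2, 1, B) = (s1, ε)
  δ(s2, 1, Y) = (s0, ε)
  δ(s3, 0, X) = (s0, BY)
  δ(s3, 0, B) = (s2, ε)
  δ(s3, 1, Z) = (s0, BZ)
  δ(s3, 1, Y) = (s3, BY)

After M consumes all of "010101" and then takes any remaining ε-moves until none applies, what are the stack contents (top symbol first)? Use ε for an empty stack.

(s0, 010101, Z) ⊢ (s3, 10101, YZ) ⊢ (s3, 0101, BYZ) ⊢ (s2, 101, YZ) ⊢ (s0, 01, Z) ⊢ (s3, 1, YZ) ⊢ (s3, ε, BYZ)
All input consumed in state s3 with stack BYZ.

BYZ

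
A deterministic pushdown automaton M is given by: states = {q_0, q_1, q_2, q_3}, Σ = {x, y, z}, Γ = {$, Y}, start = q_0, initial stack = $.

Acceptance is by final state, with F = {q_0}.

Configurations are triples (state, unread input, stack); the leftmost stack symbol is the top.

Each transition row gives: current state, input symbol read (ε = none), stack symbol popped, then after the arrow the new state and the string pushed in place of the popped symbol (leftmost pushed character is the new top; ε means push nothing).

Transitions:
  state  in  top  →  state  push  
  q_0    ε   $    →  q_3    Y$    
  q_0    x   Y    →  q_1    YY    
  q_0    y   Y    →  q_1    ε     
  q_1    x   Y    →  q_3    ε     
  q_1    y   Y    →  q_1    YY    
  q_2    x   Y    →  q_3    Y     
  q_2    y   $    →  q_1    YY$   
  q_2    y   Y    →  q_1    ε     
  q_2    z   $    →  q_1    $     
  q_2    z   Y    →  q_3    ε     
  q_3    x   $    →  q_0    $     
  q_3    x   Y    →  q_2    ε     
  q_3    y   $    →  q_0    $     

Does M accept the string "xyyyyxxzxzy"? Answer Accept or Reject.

(q_0, xyyyyxxzxzy, $)
  ε-move, top $: go to q_3, push Y$ → (q_3, xyyyyxxzxzy, Y$)
  read x, top Y: go to q_2, push ε → (q_2, yyyyxxzxzy, $)
  read y, top $: go to q_1, push YY$ → (q_1, yyyxxzxzy, YY$)
  read y, top Y: go to q_1, push YY → (q_1, yyxxzxzy, YYY$)
  read y, top Y: go to q_1, push YY → (q_1, yxxzxzy, YYYY$)
  read y, top Y: go to q_1, push YY → (q_1, xxzxzy, YYYYY$)
  read x, top Y: go to q_3, push ε → (q_3, xzxzy, YYYY$)
  read x, top Y: go to q_2, push ε → (q_2, zxzy, YYY$)
  read z, top Y: go to q_3, push ε → (q_3, xzy, YY$)
  read x, top Y: go to q_2, push ε → (q_2, zy, Y$)
  read z, top Y: go to q_3, push ε → (q_3, y, $)
  read y, top $: go to q_0, push $ → (q_0, ε, $)
All input consumed; state q_0 ∈ F.

Accept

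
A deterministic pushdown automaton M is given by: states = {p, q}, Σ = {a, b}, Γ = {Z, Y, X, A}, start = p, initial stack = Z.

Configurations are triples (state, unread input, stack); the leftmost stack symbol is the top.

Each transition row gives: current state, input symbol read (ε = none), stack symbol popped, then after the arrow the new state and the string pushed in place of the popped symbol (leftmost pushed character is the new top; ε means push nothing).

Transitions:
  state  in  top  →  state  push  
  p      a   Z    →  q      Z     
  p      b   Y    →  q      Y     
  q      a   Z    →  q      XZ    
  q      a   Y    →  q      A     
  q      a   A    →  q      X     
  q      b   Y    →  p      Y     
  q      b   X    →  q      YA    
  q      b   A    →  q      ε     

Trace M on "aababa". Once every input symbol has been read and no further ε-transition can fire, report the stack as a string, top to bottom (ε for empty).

XZ

(p, aababa, Z)
  read a, top Z: go to q, push Z → (q, ababa, Z)
  read a, top Z: go to q, push XZ → (q, baba, XZ)
  read b, top X: go to q, push YA → (q, aba, YAZ)
  read a, top Y: go to q, push A → (q, ba, AAZ)
  read b, top A: go to q, push ε → (q, a, AZ)
  read a, top A: go to q, push X → (q, ε, XZ)
All input consumed in state q with stack XZ.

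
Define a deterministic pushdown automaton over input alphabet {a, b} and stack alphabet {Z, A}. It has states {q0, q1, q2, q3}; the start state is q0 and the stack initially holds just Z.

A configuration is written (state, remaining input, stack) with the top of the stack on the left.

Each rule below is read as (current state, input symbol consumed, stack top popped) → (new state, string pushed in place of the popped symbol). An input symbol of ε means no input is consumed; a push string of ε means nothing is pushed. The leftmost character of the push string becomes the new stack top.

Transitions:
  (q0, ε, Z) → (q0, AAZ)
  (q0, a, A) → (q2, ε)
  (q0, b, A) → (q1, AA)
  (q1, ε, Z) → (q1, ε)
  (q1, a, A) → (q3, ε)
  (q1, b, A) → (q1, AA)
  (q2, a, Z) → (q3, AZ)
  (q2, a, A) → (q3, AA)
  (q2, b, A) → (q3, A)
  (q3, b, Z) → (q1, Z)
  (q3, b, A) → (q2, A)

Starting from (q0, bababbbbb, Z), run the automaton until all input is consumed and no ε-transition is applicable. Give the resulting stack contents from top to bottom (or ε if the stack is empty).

AAAZ

(q0, bababbbbb, Z)
  ε-move, top Z: go to q0, push AAZ → (q0, bababbbbb, AAZ)
  read b, top A: go to q1, push AA → (q1, ababbbbb, AAAZ)
  read a, top A: go to q3, push ε → (q3, babbbbb, AAZ)
  read b, top A: go to q2, push A → (q2, abbbbb, AAZ)
  read a, top A: go to q3, push AA → (q3, bbbbb, AAAZ)
  read b, top A: go to q2, push A → (q2, bbbb, AAAZ)
  read b, top A: go to q3, push A → (q3, bbb, AAAZ)
  read b, top A: go to q2, push A → (q2, bb, AAAZ)
  read b, top A: go to q3, push A → (q3, b, AAAZ)
  read b, top A: go to q2, push A → (q2, ε, AAAZ)
All input consumed in state q2 with stack AAAZ.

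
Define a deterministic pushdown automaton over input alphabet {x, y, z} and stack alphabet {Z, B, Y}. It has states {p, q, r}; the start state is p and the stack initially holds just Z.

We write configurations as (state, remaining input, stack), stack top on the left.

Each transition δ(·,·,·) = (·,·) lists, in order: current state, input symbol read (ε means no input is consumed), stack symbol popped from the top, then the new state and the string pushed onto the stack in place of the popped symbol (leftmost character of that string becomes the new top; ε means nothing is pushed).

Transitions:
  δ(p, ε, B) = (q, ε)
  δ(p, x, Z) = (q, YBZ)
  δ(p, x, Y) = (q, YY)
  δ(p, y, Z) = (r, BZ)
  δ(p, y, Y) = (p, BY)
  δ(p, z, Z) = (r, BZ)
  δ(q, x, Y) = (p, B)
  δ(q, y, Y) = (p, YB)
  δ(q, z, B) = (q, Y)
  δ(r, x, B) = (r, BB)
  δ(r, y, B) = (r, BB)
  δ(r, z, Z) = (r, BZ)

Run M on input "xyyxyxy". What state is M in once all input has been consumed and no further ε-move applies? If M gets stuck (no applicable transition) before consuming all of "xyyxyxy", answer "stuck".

stuck

(p, xyyxyxy, Z)
  read x, top Z: go to q, push YBZ → (q, yyxyxy, YBZ)
  read y, top Y: go to p, push YB → (p, yxyxy, YBBZ)
  read y, top Y: go to p, push BY → (p, xyxy, BYBBZ)
  ε-move, top B: go to q, push ε → (q, xyxy, YBBZ)
  read x, top Y: go to p, push B → (p, yxy, BBBZ)
  ε-move, top B: go to q, push ε → (q, yxy, BBZ)
No transition for (q, y, top B); M blocks with input yxy remaining.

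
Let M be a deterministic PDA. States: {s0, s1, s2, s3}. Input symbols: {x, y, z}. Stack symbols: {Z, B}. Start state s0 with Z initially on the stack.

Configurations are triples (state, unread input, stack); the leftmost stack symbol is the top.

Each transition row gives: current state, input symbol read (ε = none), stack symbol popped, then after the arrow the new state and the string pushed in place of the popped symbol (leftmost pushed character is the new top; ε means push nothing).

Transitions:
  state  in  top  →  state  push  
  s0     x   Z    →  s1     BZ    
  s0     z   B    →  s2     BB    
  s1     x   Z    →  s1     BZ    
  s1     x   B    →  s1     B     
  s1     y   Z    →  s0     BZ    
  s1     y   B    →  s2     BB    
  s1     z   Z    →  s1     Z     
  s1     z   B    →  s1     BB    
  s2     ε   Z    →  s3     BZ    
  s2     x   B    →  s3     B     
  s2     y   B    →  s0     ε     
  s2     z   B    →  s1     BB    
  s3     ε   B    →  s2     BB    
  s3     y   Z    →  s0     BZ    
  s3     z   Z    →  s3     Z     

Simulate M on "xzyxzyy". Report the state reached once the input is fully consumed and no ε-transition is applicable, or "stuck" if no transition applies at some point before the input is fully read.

s0

(s0, xzyxzyy, Z) ⊢ (s1, zyxzyy, BZ) ⊢ (s1, yxzyy, BBZ) ⊢ (s2, xzyy, BBBZ) ⊢ (s3, zyy, BBBZ) ⊢ (s2, zyy, BBBBZ) ⊢ (s1, yy, BBBBBZ) ⊢ (s2, y, BBBBBBZ) ⊢ (s0, ε, BBBBBZ)
All input consumed; M is in state s0.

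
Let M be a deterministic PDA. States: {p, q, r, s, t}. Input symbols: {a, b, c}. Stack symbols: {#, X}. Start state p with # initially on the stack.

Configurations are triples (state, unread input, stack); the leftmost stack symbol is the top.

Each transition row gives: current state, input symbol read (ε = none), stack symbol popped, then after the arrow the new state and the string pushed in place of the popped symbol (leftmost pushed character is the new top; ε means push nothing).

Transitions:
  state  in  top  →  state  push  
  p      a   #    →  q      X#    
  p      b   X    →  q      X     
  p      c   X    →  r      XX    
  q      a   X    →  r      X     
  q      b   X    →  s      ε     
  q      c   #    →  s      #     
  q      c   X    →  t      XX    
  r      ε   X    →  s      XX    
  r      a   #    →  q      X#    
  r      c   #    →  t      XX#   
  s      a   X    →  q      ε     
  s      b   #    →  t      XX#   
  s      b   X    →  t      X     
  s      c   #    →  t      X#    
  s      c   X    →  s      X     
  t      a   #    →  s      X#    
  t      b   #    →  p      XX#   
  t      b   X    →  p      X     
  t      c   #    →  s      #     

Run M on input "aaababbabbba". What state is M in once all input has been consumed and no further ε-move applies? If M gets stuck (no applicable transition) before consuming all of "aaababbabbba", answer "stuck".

(p, aaababbabbba, #)
  read a, top #: go to q, push X# → (q, aababbabbba, X#)
  read a, top X: go to r, push X → (r, ababbabbba, X#)
  ε-move, top X: go to s, push XX → (s, ababbabbba, XX#)
  read a, top X: go to q, push ε → (q, babbabbba, X#)
  read b, top X: go to s, push ε → (s, abbabbba, #)
No transition for (s, a, top #); M blocks with input abbabbba remaining.

stuck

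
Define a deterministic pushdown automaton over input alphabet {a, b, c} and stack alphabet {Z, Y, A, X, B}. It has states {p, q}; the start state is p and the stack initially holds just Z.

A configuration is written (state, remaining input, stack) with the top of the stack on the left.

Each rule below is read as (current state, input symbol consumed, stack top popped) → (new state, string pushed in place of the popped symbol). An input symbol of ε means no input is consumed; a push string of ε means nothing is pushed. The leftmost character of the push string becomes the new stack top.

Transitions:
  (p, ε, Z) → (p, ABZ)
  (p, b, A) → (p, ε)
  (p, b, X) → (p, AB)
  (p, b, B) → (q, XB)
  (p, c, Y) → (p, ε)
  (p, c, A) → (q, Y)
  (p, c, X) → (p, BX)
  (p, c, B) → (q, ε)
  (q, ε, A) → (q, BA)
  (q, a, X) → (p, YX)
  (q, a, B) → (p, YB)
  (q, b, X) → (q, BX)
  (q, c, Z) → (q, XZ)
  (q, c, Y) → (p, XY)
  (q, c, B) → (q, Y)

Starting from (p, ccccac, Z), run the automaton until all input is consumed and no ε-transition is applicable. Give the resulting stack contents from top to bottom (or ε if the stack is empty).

XYBZ

(p, ccccac, Z) ⊢ (p, ccccac, ABZ) ⊢ (q, cccac, YBZ) ⊢ (p, ccac, XYBZ) ⊢ (p, cac, BXYBZ) ⊢ (q, ac, XYBZ) ⊢ (p, c, YXYBZ) ⊢ (p, ε, XYBZ)
All input consumed in state p with stack XYBZ.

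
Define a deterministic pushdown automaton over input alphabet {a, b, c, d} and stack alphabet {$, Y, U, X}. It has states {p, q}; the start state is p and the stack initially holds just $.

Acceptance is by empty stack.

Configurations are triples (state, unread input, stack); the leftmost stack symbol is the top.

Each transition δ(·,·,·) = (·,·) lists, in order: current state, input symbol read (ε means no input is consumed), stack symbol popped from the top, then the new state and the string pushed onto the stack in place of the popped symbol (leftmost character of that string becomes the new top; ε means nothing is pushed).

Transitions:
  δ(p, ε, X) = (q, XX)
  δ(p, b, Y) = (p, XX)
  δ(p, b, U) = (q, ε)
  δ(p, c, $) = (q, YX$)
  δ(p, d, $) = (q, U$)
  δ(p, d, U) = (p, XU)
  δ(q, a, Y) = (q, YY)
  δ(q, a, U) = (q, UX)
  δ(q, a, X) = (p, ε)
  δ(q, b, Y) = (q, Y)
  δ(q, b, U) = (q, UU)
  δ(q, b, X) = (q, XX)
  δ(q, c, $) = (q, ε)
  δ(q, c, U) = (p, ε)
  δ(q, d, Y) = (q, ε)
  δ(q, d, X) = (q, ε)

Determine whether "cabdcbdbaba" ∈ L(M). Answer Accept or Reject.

(p, cabdcbdbaba, $) ⊢ (q, abdcbdbaba, YX$) ⊢ (q, bdcbdbaba, YYX$) ⊢ (q, dcbdbaba, YYX$) ⊢ (q, cbdbaba, YX$)
No transition applies at (q, cbdbaba, YX$); input not fully consumed.

Reject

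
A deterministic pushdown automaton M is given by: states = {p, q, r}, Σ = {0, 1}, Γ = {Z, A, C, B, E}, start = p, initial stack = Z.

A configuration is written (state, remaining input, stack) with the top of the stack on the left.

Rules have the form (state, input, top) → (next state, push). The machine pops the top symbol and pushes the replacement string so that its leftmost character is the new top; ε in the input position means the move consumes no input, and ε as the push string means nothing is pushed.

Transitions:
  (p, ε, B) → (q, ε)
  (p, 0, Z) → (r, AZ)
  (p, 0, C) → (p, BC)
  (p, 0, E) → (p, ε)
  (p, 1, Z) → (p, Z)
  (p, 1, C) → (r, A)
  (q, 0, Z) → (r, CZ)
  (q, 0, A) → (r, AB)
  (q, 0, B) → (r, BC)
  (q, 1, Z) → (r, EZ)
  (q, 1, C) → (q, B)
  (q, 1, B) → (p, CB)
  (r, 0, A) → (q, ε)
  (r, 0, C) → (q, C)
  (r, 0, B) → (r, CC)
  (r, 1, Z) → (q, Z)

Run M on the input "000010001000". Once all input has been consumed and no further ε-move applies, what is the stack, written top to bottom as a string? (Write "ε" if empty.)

(p, 000010001000, Z)
  read 0, top Z: go to r, push AZ → (r, 00010001000, AZ)
  read 0, top A: go to q, push ε → (q, 0010001000, Z)
  read 0, top Z: go to r, push CZ → (r, 010001000, CZ)
  read 0, top C: go to q, push C → (q, 10001000, CZ)
  read 1, top C: go to q, push B → (q, 0001000, BZ)
  read 0, top B: go to r, push BC → (r, 001000, BCZ)
  read 0, top B: go to r, push CC → (r, 01000, CCCZ)
  read 0, top C: go to q, push C → (q, 1000, CCCZ)
  read 1, top C: go to q, push B → (q, 000, BCCZ)
  read 0, top B: go to r, push BC → (r, 00, BCCCZ)
  read 0, top B: go to r, push CC → (r, 0, CCCCCZ)
  read 0, top C: go to q, push C → (q, ε, CCCCCZ)
All input consumed in state q with stack CCCCCZ.

CCCCCZ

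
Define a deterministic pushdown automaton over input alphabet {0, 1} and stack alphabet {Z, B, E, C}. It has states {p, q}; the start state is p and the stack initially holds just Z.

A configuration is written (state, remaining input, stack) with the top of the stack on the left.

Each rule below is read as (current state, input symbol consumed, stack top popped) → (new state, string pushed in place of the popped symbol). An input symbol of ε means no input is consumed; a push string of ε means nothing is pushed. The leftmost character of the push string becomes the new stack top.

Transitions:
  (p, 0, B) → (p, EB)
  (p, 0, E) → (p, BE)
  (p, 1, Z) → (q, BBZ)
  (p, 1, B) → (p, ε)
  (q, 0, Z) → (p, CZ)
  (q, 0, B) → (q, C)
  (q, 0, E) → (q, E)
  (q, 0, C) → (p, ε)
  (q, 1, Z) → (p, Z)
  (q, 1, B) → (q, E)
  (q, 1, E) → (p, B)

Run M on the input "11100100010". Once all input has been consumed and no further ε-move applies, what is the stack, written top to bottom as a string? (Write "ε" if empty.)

(p, 11100100010, Z)
  read 1, top Z: go to q, push BBZ → (q, 1100100010, BBZ)
  read 1, top B: go to q, push E → (q, 100100010, EBZ)
  read 1, top E: go to p, push B → (p, 00100010, BBZ)
  read 0, top B: go to p, push EB → (p, 0100010, EBBZ)
  read 0, top E: go to p, push BE → (p, 100010, BEBBZ)
  read 1, top B: go to p, push ε → (p, 00010, EBBZ)
  read 0, top E: go to p, push BE → (p, 0010, BEBBZ)
  read 0, top B: go to p, push EB → (p, 010, EBEBBZ)
  read 0, top E: go to p, push BE → (p, 10, BEBEBBZ)
  read 1, top B: go to p, push ε → (p, 0, EBEBBZ)
  read 0, top E: go to p, push BE → (p, ε, BEBEBBZ)
All input consumed in state p with stack BEBEBBZ.

BEBEBBZ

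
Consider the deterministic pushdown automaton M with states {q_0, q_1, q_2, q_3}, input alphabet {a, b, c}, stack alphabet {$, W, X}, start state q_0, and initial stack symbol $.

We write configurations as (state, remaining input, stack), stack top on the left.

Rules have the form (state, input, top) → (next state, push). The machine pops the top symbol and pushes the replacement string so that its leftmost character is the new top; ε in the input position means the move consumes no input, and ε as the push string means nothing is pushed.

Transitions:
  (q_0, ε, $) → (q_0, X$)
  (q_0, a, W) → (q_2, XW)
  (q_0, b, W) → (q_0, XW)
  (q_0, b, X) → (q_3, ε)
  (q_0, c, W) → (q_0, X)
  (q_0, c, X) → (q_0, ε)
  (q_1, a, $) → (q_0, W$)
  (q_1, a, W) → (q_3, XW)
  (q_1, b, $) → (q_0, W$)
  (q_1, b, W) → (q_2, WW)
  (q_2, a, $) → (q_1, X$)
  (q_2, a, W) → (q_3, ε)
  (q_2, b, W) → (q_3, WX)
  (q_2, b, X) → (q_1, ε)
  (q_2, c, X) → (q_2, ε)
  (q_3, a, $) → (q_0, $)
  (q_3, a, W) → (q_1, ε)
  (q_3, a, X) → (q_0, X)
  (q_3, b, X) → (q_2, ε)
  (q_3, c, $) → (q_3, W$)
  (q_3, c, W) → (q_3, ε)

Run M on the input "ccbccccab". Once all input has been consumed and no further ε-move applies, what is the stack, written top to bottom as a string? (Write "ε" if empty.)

$

(q_0, ccbccccab, $)
  ε-move, top $: go to q_0, push X$ → (q_0, ccbccccab, X$)
  read c, top X: go to q_0, push ε → (q_0, cbccccab, $)
  ε-move, top $: go to q_0, push X$ → (q_0, cbccccab, X$)
  read c, top X: go to q_0, push ε → (q_0, bccccab, $)
  ε-move, top $: go to q_0, push X$ → (q_0, bccccab, X$)
  read b, top X: go to q_3, push ε → (q_3, ccccab, $)
  read c, top $: go to q_3, push W$ → (q_3, cccab, W$)
  read c, top W: go to q_3, push ε → (q_3, ccab, $)
  read c, top $: go to q_3, push W$ → (q_3, cab, W$)
  read c, top W: go to q_3, push ε → (q_3, ab, $)
  read a, top $: go to q_0, push $ → (q_0, b, $)
  ε-move, top $: go to q_0, push X$ → (q_0, b, X$)
  read b, top X: go to q_3, push ε → (q_3, ε, $)
All input consumed in state q_3 with stack $.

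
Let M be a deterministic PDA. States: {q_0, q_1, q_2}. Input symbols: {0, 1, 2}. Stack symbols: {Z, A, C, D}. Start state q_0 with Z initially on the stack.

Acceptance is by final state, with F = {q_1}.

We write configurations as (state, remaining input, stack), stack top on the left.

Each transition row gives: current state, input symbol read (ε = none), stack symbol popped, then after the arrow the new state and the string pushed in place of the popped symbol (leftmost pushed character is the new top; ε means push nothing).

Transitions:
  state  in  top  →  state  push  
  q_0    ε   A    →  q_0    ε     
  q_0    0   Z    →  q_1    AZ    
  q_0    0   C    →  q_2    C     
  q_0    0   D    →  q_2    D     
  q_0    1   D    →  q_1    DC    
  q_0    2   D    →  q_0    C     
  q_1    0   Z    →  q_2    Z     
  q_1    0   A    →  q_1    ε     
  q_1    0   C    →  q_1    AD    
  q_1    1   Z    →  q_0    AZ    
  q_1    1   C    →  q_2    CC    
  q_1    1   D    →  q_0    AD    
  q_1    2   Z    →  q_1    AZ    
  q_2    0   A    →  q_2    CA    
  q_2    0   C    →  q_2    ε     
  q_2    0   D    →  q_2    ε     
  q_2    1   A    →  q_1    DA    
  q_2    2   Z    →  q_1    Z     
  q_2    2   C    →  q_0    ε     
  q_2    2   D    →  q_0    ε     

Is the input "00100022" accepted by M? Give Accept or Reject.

(q_0, 00100022, Z)
  read 0, top Z: go to q_1, push AZ → (q_1, 0100022, AZ)
  read 0, top A: go to q_1, push ε → (q_1, 100022, Z)
  read 1, top Z: go to q_0, push AZ → (q_0, 00022, AZ)
  ε-move, top A: go to q_0, push ε → (q_0, 00022, Z)
  read 0, top Z: go to q_1, push AZ → (q_1, 0022, AZ)
  read 0, top A: go to q_1, push ε → (q_1, 022, Z)
  read 0, top Z: go to q_2, push Z → (q_2, 22, Z)
  read 2, top Z: go to q_1, push Z → (q_1, 2, Z)
  read 2, top Z: go to q_1, push AZ → (q_1, ε, AZ)
All input consumed; state q_1 ∈ F.

Accept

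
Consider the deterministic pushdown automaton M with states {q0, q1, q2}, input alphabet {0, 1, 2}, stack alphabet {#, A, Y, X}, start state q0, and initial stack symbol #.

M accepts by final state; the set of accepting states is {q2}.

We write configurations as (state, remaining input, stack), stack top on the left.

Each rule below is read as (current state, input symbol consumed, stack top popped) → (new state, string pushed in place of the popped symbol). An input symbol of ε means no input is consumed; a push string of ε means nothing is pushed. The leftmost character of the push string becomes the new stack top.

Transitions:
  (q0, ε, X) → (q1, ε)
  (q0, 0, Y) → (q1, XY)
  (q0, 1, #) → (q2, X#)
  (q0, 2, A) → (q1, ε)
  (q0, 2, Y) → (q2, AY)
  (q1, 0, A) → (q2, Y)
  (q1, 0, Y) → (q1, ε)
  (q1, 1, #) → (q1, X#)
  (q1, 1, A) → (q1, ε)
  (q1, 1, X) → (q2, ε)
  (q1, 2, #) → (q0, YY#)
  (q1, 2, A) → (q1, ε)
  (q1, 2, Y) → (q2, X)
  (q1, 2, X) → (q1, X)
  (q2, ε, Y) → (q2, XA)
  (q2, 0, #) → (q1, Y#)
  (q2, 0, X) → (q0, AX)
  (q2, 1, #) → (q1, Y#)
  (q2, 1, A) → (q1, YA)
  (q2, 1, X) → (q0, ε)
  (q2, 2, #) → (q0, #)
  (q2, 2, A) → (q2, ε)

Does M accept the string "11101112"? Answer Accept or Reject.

Reject

(q0, 11101112, #) ⊢ (q2, 1101112, X#) ⊢ (q0, 101112, #) ⊢ (q2, 01112, X#) ⊢ (q0, 1112, AX#)
No transition applies at (q0, 1112, AX#); input not fully consumed.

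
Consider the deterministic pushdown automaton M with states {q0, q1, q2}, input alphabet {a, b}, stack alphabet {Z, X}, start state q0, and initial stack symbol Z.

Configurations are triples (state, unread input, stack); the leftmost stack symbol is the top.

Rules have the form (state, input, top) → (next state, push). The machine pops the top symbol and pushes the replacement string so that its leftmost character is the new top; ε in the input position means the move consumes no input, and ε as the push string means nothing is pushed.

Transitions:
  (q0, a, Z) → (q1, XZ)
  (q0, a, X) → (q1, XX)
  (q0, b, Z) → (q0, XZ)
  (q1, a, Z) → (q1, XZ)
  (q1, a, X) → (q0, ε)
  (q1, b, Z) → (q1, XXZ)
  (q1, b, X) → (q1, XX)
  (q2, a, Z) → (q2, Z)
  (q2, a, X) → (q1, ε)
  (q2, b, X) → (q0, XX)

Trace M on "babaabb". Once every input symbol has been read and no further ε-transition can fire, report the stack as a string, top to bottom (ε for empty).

XXXXXZ

(q0, babaabb, Z) ⊢ (q0, abaabb, XZ) ⊢ (q1, baabb, XXZ) ⊢ (q1, aabb, XXXZ) ⊢ (q0, abb, XXZ) ⊢ (q1, bb, XXXZ) ⊢ (q1, b, XXXXZ) ⊢ (q1, ε, XXXXXZ)
All input consumed in state q1 with stack XXXXXZ.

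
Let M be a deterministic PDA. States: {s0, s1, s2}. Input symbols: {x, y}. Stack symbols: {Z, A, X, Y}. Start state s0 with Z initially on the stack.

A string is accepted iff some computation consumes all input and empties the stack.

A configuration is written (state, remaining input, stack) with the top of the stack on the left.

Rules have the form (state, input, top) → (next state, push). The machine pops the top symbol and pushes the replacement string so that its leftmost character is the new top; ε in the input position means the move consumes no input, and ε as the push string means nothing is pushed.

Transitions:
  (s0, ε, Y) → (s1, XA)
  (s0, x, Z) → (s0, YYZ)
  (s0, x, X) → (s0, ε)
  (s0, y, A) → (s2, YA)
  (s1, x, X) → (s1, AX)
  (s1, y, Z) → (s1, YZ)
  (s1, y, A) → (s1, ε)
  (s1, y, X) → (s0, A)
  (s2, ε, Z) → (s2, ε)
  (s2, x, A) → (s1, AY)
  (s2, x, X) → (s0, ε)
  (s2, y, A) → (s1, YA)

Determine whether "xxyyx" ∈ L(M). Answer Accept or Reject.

(s0, xxyyx, Z)
  read x, top Z: go to s0, push YYZ → (s0, xyyx, YYZ)
  ε-move, top Y: go to s1, push XA → (s1, xyyx, XAYZ)
  read x, top X: go to s1, push AX → (s1, yyx, AXAYZ)
  read y, top A: go to s1, push ε → (s1, yx, XAYZ)
  read y, top X: go to s0, push A → (s0, x, AAYZ)
No transition applies at (s0, x, AAYZ); input not fully consumed.

Reject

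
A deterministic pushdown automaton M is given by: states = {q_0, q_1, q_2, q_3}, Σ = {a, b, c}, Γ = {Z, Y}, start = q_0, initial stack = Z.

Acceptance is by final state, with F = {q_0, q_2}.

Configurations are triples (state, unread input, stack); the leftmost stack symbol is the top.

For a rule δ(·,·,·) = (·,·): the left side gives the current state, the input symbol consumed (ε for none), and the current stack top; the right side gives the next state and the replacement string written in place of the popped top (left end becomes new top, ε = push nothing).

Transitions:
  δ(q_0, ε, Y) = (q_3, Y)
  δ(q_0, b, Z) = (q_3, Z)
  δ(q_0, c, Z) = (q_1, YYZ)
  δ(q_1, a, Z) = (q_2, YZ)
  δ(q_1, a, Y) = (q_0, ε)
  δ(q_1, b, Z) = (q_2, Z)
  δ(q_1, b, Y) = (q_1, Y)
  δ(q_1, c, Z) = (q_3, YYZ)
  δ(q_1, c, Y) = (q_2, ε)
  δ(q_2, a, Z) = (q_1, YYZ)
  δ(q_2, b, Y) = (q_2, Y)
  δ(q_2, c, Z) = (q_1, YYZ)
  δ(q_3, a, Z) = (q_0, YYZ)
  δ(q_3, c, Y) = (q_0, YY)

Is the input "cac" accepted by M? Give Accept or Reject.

Accept

(q_0, cac, Z)
  read c, top Z: go to q_1, push YYZ → (q_1, ac, YYZ)
  read a, top Y: go to q_0, push ε → (q_0, c, YZ)
  ε-move, top Y: go to q_3, push Y → (q_3, c, YZ)
  read c, top Y: go to q_0, push YY → (q_0, ε, YYZ)
All input consumed; state q_0 ∈ F.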